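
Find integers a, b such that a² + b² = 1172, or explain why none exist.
4² + 34² (a=4, b=34)

Factorization: 1172 = 2^2 × 293
By Fermat: n is sum of two squares iff every prime p ≡ 3 (mod 4) appears to even power.
All primes ≡ 3 (mod 4) appear to even power.
Search a = 0, 1, 2, … for 1172 - a² a perfect square: first hit at a = 4: 1172 - 16 = 1156 = 34².
1172 = 4² + 34² = 16 + 1156 ✓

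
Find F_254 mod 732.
377

Matrix identity: Q^n = [[F_(n+1), F_n], [F_n, F_(n-1)]] with Q = [[1,1],[1,0]].
n = 254 = 11111110₂. Square-and-multiply, entries mod 732:
Q^1 = [[1,1],[1,0]]
Q^3 = (Q^1)²·Q = [[3,2],[2,1]]
Q^7 = (Q^3)²·Q = [[21,13],[13,8]]
Q^15 = (Q^7)²·Q = [[255,610],[610,377]]
Q^31 = (Q^15)²·Q = [[609,121],[121,488]]
Q^63 = (Q^31)²·Q = [[3,490],[490,245]]
Q^127 = (Q^63)²·Q = [[21,13],[13,8]]
Q^254 = (Q^127)² = [[610,377],[377,233]]
F_254 mod 732 = Q^254[0][1] = 377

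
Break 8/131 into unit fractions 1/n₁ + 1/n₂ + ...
1/17 + 1/446 + 1/331081 + 1/328843554602

Greedy algorithm:
8/131: ceiling(131/8) = 17, use 1/17
5/2227: ceiling(2227/5) = 446, use 1/446
3/993242: ceiling(993242/3) = 331081, use 1/331081
1/328843554602: ceiling(328843554602/1) = 328843554602, use 1/328843554602
Result: 8/131 = 1/17 + 1/446 + 1/331081 + 1/328843554602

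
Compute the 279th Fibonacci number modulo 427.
27

Matrix identity: Q^n = [[F_(n+1), F_n], [F_n, F_(n-1)]] with Q = [[1,1],[1,0]].
n = 279 = 100010111₂. Square-and-multiply, entries mod 427:
Q^1 = [[1,1],[1,0]]
Q^2 = (Q^1)² = [[2,1],[1,1]]
Q^4 = (Q^2)² = [[5,3],[3,2]]
Q^8 = (Q^4)² = [[34,21],[21,13]]
Q^17 = (Q^8)²·Q = [[22,316],[316,133]]
Q^34 = (Q^17)² = [[422,302],[302,120]]
Q^69 = (Q^34)²·Q = [[421,278],[278,143]]
Q^139 = (Q^69)²·Q = [[116,33],[33,83]]
Q^279 = (Q^139)²·Q = [[189,27],[27,162]]
F_279 mod 427 = Q^279[0][1] = 27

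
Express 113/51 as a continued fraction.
[2; 4, 1, 1, 1, 3]

Euclidean algorithm steps:
113 = 2 × 51 + 11
51 = 4 × 11 + 7
11 = 1 × 7 + 4
7 = 1 × 4 + 3
4 = 1 × 3 + 1
3 = 3 × 1 + 0
Continued fraction: [2; 4, 1, 1, 1, 3]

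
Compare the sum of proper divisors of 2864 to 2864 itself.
deficient

Proper divisors of 2864: sum = 1 + 2 + 4 + 8 + 16 + 179 + 358 + 716 + 1432 = 2716
Since 2716 < 2864, 2864 is deficient.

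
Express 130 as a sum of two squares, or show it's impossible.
3² + 11² (a=3, b=11)

Factorization: 130 = 2 × 5 × 13
By Fermat: n is sum of two squares iff every prime p ≡ 3 (mod 4) appears to even power.
All primes ≡ 3 (mod 4) appear to even power.
Search a = 0, 1, 2, … for 130 - a² a perfect square: first hit at a = 3: 130 - 9 = 121 = 11².
130 = 3² + 11² = 9 + 121 ✓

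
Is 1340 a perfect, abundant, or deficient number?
abundant

Proper divisors of 1340: sum = 1 + 2 + 4 + 5 + 10 + 20 + 67 + 134 + 268 + 335 + 670 = 1516
Since 1516 > 1340, 1340 is abundant.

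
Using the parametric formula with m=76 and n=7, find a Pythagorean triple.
(5727, 1064, 5825)

Euclid's formula: a = m² - n², b = 2mn, c = m² + n²
m = 76, n = 7
a = 76² - 7² = 5776 - 49 = 5727
b = 2 × 76 × 7 = 1064
c = 76² + 7² = 5776 + 49 = 5825
Verification: 5727² + 1064² = 32798529 + 1132096 = 33930625 = 5825² ✓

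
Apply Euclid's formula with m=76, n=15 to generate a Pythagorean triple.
(5551, 2280, 6001)

Euclid's formula: a = m² - n², b = 2mn, c = m² + n²
m = 76, n = 15
a = 76² - 15² = 5776 - 225 = 5551
b = 2 × 76 × 15 = 2280
c = 76² + 15² = 5776 + 225 = 6001
Verification: 5551² + 2280² = 30813601 + 5198400 = 36012001 = 6001² ✓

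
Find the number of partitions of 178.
571701605655

p(n) counts ways to write n as a sum of positive integers (order ignored).
Euler's pentagonal recurrence: p(k) = p(k-1) + p(k-2) - p(k-5) - p(k-7) + p(k-12) + p(k-15) - ... (offsets j(3j∓1)/2, signs ++--, p(0)=1, p(<0)=0).
DP table for k = 0..177: p(0)=1, p(1)=1, p(2)=2, p(3)=3, p(4)=5, p(5)=7, p(6)=11, p(7)=15, p(8)=22, p(9)=30, p(10)=42, p(11)=56, p(12)=77, p(13)=101, p(14)=135, p(15)=176, p(16)=231, p(17)=297, p(18)=385, p(19)=490, p(20)=627, p(21)=792, p(22)=1002, p(23)=1255, p(24)=1575, p(25)=1958, p(26)=2436, p(27)=3010, p(28)=3718, p(29)=4565, p(30)=5604, p(31)=6842, p(32)=8349, p(33)=10143, p(34)=12310, p(35)=14883, p(36)=17977, p(37)=21637, p(38)=26015, p(39)=31185, p(40)=37338, p(41)=44583, p(42)=53174, p(43)=63261, p(44)=75175, p(45)=89134, p(46)=105558, p(47)=124754, p(48)=147273, p(49)=173525, p(50)=204226, p(51)=239943, p(52)=281589, p(53)=329931, p(54)=386155, p(55)=451276, p(56)=526823, p(57)=614154, p(58)=715220, p(59)=831820, p(60)=966467, p(61)=1121505, p(62)=1300156, p(63)=1505499, p(64)=1741630, p(65)=2012558, p(66)=2323520, p(67)=2679689, p(68)=3087735, p(69)=3554345, p(70)=4087968, p(71)=4697205, p(72)=5392783, p(73)=6185689, p(74)=7089500, p(75)=8118264, p(76)=9289091, p(77)=10619863, p(78)=12132164, p(79)=13848650, p(80)=15796476, p(81)=18004327, p(82)=20506255, p(83)=23338469, p(84)=26543660, p(85)=30167357, p(86)=34262962, p(87)=38887673, p(88)=44108109, p(89)=49995925, p(90)=56634173, p(91)=64112359, p(92)=72533807, p(93)=82010177, p(94)=92669720, p(95)=104651419, p(96)=118114304, p(97)=133230930, p(98)=150198136, p(99)=169229875, p(100)=190569292, p(101)=214481126, p(102)=241265379, p(103)=271248950, p(104)=304801365, p(105)=342325709, p(106)=384276336, p(107)=431149389, p(108)=483502844, p(109)=541946240, p(110)=607163746, p(111)=679903203, p(112)=761002156, p(113)=851376628, p(114)=952050665, p(115)=1064144451, p(116)=1188908248, p(117)=1327710076, p(118)=1482074143, p(119)=1653668665, p(120)=1844349560, p(121)=2056148051, p(122)=2291320912, p(123)=2552338241, p(124)=2841940500, p(125)=3163127352, p(126)=3519222692, p(127)=3913864295, p(128)=4351078600, p(129)=4835271870, p(130)=5371315400, p(131)=5964539504, p(132)=6620830889, p(133)=7346629512, p(134)=8149040695, p(135)=9035836076, p(136)=10015581680, p(137)=11097645016, p(138)=12292341831, p(139)=13610949895, p(140)=15065878135, p(141)=16670689208, p(142)=18440293320, p(143)=20390982757, p(144)=22540654445, p(145)=24908858009, p(146)=27517052599, p(147)=30388671978, p(148)=33549419497, p(149)=37027355200, p(150)=40853235313, p(151)=45060624582, p(152)=49686288421, p(153)=54770336324, p(154)=60356673280, p(155)=66493182097, p(156)=73232243759, p(157)=80630964769, p(158)=88751778802, p(159)=97662728555, p(160)=107438159466, p(161)=118159068427, p(162)=129913904637, p(163)=142798995930, p(164)=156919475295, p(165)=172389800255, p(166)=189334822579, p(167)=207890420102, p(168)=228204732751, p(169)=250438925115, p(170)=274768617130, p(171)=301384802048, p(172)=330495499613, p(173)=362326859895, p(174)=397125074750, p(175)=435157697830, p(176)=476715857290, p(177)=522115831195.
Final step: p(178) = p(177) + p(176) - p(173) - p(171) + p(166) + p(163) - p(156) - p(152) + p(143) + p(138) - p(127) - p(121) + p(108) + p(101) - p(86) - p(78) + p(61) + p(52) - p(33) - p(23) + p(2)
= 522115831195 + 476715857290 - 362326859895 - 301384802048 + 189334822579 + 142798995930 - 73232243759 - 49686288421 + 20390982757 + 12292341831 - 3913864295 - 2056148051 + 483502844 + 214481126 - 34262962 - 12132164 + 1121505 + 281589 - 10143 - 1255 + 2
= 571701605655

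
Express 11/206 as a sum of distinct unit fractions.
1/19 + 1/1305 + 1/5107770

Greedy algorithm:
11/206: ceiling(206/11) = 19, use 1/19
3/3914: ceiling(3914/3) = 1305, use 1/1305
1/5107770: ceiling(5107770/1) = 5107770, use 1/5107770
Result: 11/206 = 1/19 + 1/1305 + 1/5107770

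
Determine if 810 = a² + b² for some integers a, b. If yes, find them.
9² + 27² (a=9, b=27)

Factorization: 810 = 2 × 3^4 × 5
By Fermat: n is sum of two squares iff every prime p ≡ 3 (mod 4) appears to even power.
All primes ≡ 3 (mod 4) appear to even power.
Search a = 0, 1, 2, … for 810 - a² a perfect square: first hit at a = 9: 810 - 81 = 729 = 27².
810 = 9² + 27² = 81 + 729 ✓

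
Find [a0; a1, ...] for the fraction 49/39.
[1; 3, 1, 9]

Euclidean algorithm steps:
49 = 1 × 39 + 10
39 = 3 × 10 + 9
10 = 1 × 9 + 1
9 = 9 × 1 + 0
Continued fraction: [1; 3, 1, 9]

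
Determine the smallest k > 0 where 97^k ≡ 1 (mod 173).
172

173 is prime, so ord(97) divides φ(173) = 172.
Divisors of 172: 1, 2, 4, 43, 86, 172.
Repeated squaring: 97^1 ≡ 97, 97^2 ≡ 67, 97^4 ≡ 164, 97^8 ≡ 81, 97^16 ≡ 160, 97^32 ≡ 169, 97^64 ≡ 16, 97^128 ≡ 83 (mod 173).
Test 97^d mod 173 for each divisor d in increasing order:
97^1 ≡ 97
97^2 ≡ 67
97^4 ≡ 164
97^43 = 97^32·97^8·97^2·97^1 ≡ 80
97^86 = 97^64·97^16·97^4·97^2 ≡ 172
97^172 = 97^128·97^32·97^8·97^4 ≡ 1  ← first divisor giving 1
The order is 172.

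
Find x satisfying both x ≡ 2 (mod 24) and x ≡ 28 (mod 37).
842

Using Chinese Remainder Theorem:
M = 24 × 37 = 888
M1 = 37, M2 = 24
y1 = 37^(-1) mod 24 = 13
y2 = 24^(-1) mod 37 = 17
x = (2×37×13 + 28×24×17) mod 888 = 842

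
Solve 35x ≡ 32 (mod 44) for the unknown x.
x ≡ 16 (mod 44)

gcd(35, 44) = 1, which divides 32, so solutions exist.
Find 35^(-1) mod 44 by the extended Euclidean algorithm:
44 = 1 × 35 + 9  ⟹  9 = (1)·44 + (-1)·35
35 = 3 × 9 + 8  ⟹  8 = (-3)·44 + (4)·35
9 = 1 × 8 + 1  ⟹  1 = (4)·44 + (-5)·35
So (-5)·35 ≡ 1 (mod 44), i.e. 35^(-1) ≡ -5 ≡ 39 (mod 44).
x ≡ 39 × 32 = 1248 ≡ 16 (mod 44).
Check: 35 × 16 = 560 ≡ 32 (mod 44).
Unique solution: x ≡ 16 (mod 44)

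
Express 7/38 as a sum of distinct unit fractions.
1/6 + 1/57

Greedy algorithm:
7/38: ceiling(38/7) = 6, use 1/6
1/57: ceiling(57/1) = 57, use 1/57
Result: 7/38 = 1/6 + 1/57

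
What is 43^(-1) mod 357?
274

gcd(43, 357) = 1, so the inverse exists.
Extended Euclidean algorithm on (357, 43):
357 = 8 × 43 + 13  ⟹  13 = (1)·357 + (-8)·43
43 = 3 × 13 + 4  ⟹  4 = (-3)·357 + (25)·43
13 = 3 × 4 + 1  ⟹  1 = (10)·357 + (-83)·43
So (-83)·43 ≡ 1 (mod 357), i.e. 43^(-1) ≡ -83 ≡ 274 (mod 357).
Check: 43 × 274 = 11782 ≡ 1 (mod 357)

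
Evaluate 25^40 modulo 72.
25

Repeated squaring. Binary of 40 = 101000.
25^1 ≡ 25 (mod 72); 25^2 ≡ 49 (mod 72); 25^4 ≡ 25 (mod 72); 25^8 ≡ 49 (mod 72); 25^16 ≡ 25 (mod 72); 25^32 ≡ 49 (mod 72)
25^40 = 25^8 × 25^32 ≡ 25 (mod 72)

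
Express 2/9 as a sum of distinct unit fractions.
1/5 + 1/45

Greedy algorithm:
2/9: ceiling(9/2) = 5, use 1/5
1/45: ceiling(45/1) = 45, use 1/45
Result: 2/9 = 1/5 + 1/45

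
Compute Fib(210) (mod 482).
374

Matrix identity: Q^n = [[F_(n+1), F_n], [F_n, F_(n-1)]] with Q = [[1,1],[1,0]].
n = 210 = 11010010₂. Square-and-multiply, entries mod 482:
Q^1 = [[1,1],[1,0]]
Q^3 = (Q^1)²·Q = [[3,2],[2,1]]
Q^6 = (Q^3)² = [[13,8],[8,5]]
Q^13 = (Q^6)²·Q = [[377,233],[233,144]]
Q^26 = (Q^13)² = [[244,411],[411,315]]
Q^52 = (Q^26)² = [[471,317],[317,154]]
Q^105 = (Q^52)²·Q = [[377,354],[354,23]]
Q^210 = (Q^105)² = [[417,374],[374,43]]
F_210 mod 482 = Q^210[0][1] = 374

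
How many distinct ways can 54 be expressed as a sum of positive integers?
386155

p(n) counts ways to write n as a sum of positive integers (order ignored).
Euler's pentagonal recurrence: p(k) = p(k-1) + p(k-2) - p(k-5) - p(k-7) + p(k-12) + p(k-15) - ... (offsets j(3j∓1)/2, signs ++--, p(0)=1, p(<0)=0).
DP table for k = 0..53: p(0)=1, p(1)=1, p(2)=2, p(3)=3, p(4)=5, p(5)=7, p(6)=11, p(7)=15, p(8)=22, p(9)=30, p(10)=42, p(11)=56, p(12)=77, p(13)=101, p(14)=135, p(15)=176, p(16)=231, p(17)=297, p(18)=385, p(19)=490, p(20)=627, p(21)=792, p(22)=1002, p(23)=1255, p(24)=1575, p(25)=1958, p(26)=2436, p(27)=3010, p(28)=3718, p(29)=4565, p(30)=5604, p(31)=6842, p(32)=8349, p(33)=10143, p(34)=12310, p(35)=14883, p(36)=17977, p(37)=21637, p(38)=26015, p(39)=31185, p(40)=37338, p(41)=44583, p(42)=53174, p(43)=63261, p(44)=75175, p(45)=89134, p(46)=105558, p(47)=124754, p(48)=147273, p(49)=173525, p(50)=204226, p(51)=239943, p(52)=281589, p(53)=329931.
Final step: p(54) = p(53) + p(52) - p(49) - p(47) + p(42) + p(39) - p(32) - p(28) + p(19) + p(14) - p(3)
= 329931 + 281589 - 173525 - 124754 + 53174 + 31185 - 8349 - 3718 + 490 + 135 - 3
= 386155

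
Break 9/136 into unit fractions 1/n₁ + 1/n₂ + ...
1/16 + 1/272

Greedy algorithm:
9/136: ceiling(136/9) = 16, use 1/16
1/272: ceiling(272/1) = 272, use 1/272
Result: 9/136 = 1/16 + 1/272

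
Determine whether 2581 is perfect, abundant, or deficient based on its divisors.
deficient

Proper divisors of 2581: sum = 1 + 29 + 89 = 119
Since 119 < 2581, 2581 is deficient.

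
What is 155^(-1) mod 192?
83

gcd(155, 192) = 1, so the inverse exists.
Extended Euclidean algorithm on (192, 155):
192 = 1 × 155 + 37  ⟹  37 = (1)·192 + (-1)·155
155 = 4 × 37 + 7  ⟹  7 = (-4)·192 + (5)·155
37 = 5 × 7 + 2  ⟹  2 = (21)·192 + (-26)·155
7 = 3 × 2 + 1  ⟹  1 = (-67)·192 + (83)·155
So (83)·155 ≡ 1 (mod 192), i.e. 155^(-1) ≡ 83 (mod 192).
Check: 155 × 83 = 12865 ≡ 1 (mod 192)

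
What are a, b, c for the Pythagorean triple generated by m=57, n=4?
(3233, 456, 3265)

Euclid's formula: a = m² - n², b = 2mn, c = m² + n²
m = 57, n = 4
a = 57² - 4² = 3249 - 16 = 3233
b = 2 × 57 × 4 = 456
c = 57² + 4² = 3249 + 16 = 3265
Verification: 3233² + 456² = 10452289 + 207936 = 10660225 = 3265² ✓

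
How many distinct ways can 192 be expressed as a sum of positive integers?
1987276856363

p(n) counts ways to write n as a sum of positive integers (order ignored).
Euler's pentagonal recurrence: p(k) = p(k-1) + p(k-2) - p(k-5) - p(k-7) + p(k-12) + p(k-15) - ... (offsets j(3j∓1)/2, signs ++--, p(0)=1, p(<0)=0).
DP table for k = 0..191: p(0)=1, p(1)=1, p(2)=2, p(3)=3, p(4)=5, p(5)=7, p(6)=11, p(7)=15, p(8)=22, p(9)=30, p(10)=42, p(11)=56, p(12)=77, p(13)=101, p(14)=135, p(15)=176, p(16)=231, p(17)=297, p(18)=385, p(19)=490, p(20)=627, p(21)=792, p(22)=1002, p(23)=1255, p(24)=1575, p(25)=1958, p(26)=2436, p(27)=3010, p(28)=3718, p(29)=4565, p(30)=5604, p(31)=6842, p(32)=8349, p(33)=10143, p(34)=12310, p(35)=14883, p(36)=17977, p(37)=21637, p(38)=26015, p(39)=31185, p(40)=37338, p(41)=44583, p(42)=53174, p(43)=63261, p(44)=75175, p(45)=89134, p(46)=105558, p(47)=124754, p(48)=147273, p(49)=173525, p(50)=204226, p(51)=239943, p(52)=281589, p(53)=329931, p(54)=386155, p(55)=451276, p(56)=526823, p(57)=614154, p(58)=715220, p(59)=831820, p(60)=966467, p(61)=1121505, p(62)=1300156, p(63)=1505499, p(64)=1741630, p(65)=2012558, p(66)=2323520, p(67)=2679689, p(68)=3087735, p(69)=3554345, p(70)=4087968, p(71)=4697205, p(72)=5392783, p(73)=6185689, p(74)=7089500, p(75)=8118264, p(76)=9289091, p(77)=10619863, p(78)=12132164, p(79)=13848650, p(80)=15796476, p(81)=18004327, p(82)=20506255, p(83)=23338469, p(84)=26543660, p(85)=30167357, p(86)=34262962, p(87)=38887673, p(88)=44108109, p(89)=49995925, p(90)=56634173, p(91)=64112359, p(92)=72533807, p(93)=82010177, p(94)=92669720, p(95)=104651419, p(96)=118114304, p(97)=133230930, p(98)=150198136, p(99)=169229875, p(100)=190569292, p(101)=214481126, p(102)=241265379, p(103)=271248950, p(104)=304801365, p(105)=342325709, p(106)=384276336, p(107)=431149389, p(108)=483502844, p(109)=541946240, p(110)=607163746, p(111)=679903203, p(112)=761002156, p(113)=851376628, p(114)=952050665, p(115)=1064144451, p(116)=1188908248, p(117)=1327710076, p(118)=1482074143, p(119)=1653668665, p(120)=1844349560, p(121)=2056148051, p(122)=2291320912, p(123)=2552338241, p(124)=2841940500, p(125)=3163127352, p(126)=3519222692, p(127)=3913864295, p(128)=4351078600, p(129)=4835271870, p(130)=5371315400, p(131)=5964539504, p(132)=6620830889, p(133)=7346629512, p(134)=8149040695, p(135)=9035836076, p(136)=10015581680, p(137)=11097645016, p(138)=12292341831, p(139)=13610949895, p(140)=15065878135, p(141)=16670689208, p(142)=18440293320, p(143)=20390982757, p(144)=22540654445, p(145)=24908858009, p(146)=27517052599, p(147)=30388671978, p(148)=33549419497, p(149)=37027355200, p(150)=40853235313, p(151)=45060624582, p(152)=49686288421, p(153)=54770336324, p(154)=60356673280, p(155)=66493182097, p(156)=73232243759, p(157)=80630964769, p(158)=88751778802, p(159)=97662728555, p(160)=107438159466, p(161)=118159068427, p(162)=129913904637, p(163)=142798995930, p(164)=156919475295, p(165)=172389800255, p(166)=189334822579, p(167)=207890420102, p(168)=228204732751, p(169)=250438925115, p(170)=274768617130, p(171)=301384802048, p(172)=330495499613, p(173)=362326859895, p(174)=397125074750, p(175)=435157697830, p(176)=476715857290, p(177)=522115831195, p(178)=571701605655, p(179)=625846753120, p(180)=684957390936, p(181)=749474411781, p(182)=819876908323, p(183)=896684817527, p(184)=980462880430, p(185)=1071823774337, p(186)=1171432692373, p(187)=1280011042268, p(188)=1398341745571, p(189)=1527273599625, p(190)=1667727404093, p(191)=1820701100652.
Final step: p(192) = p(191) + p(190) - p(187) - p(185) + p(180) + p(177) - p(170) - p(166) + p(157) + p(152) - p(141) - p(135) + p(122) + p(115) - p(100) - p(92) + p(75) + p(66) - p(47) - p(37) + p(16) + p(5)
= 1820701100652 + 1667727404093 - 1280011042268 - 1071823774337 + 684957390936 + 522115831195 - 274768617130 - 189334822579 + 80630964769 + 49686288421 - 16670689208 - 9035836076 + 2291320912 + 1064144451 - 190569292 - 72533807 + 8118264 + 2323520 - 124754 - 21637 + 231 + 7
= 1987276856363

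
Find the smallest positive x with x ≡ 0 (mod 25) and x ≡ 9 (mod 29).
125

Using Chinese Remainder Theorem:
M = 25 × 29 = 725
M1 = 29, M2 = 25
y1 = 29^(-1) mod 25 = 19
y2 = 25^(-1) mod 29 = 7
x = (0×29×19 + 9×25×7) mod 725 = 125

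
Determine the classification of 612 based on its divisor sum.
abundant

Proper divisors of 612: sum = 1 + 2 + 3 + 4 + 6 + 9 + 12 + 17 + ... + 102 + 153 + 204 + 306 (17 divisors) = 1026
Since 1026 > 612, 612 is abundant.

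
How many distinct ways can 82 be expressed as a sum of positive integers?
20506255

p(n) counts ways to write n as a sum of positive integers (order ignored).
Euler's pentagonal recurrence: p(k) = p(k-1) + p(k-2) - p(k-5) - p(k-7) + p(k-12) + p(k-15) - ... (offsets j(3j∓1)/2, signs ++--, p(0)=1, p(<0)=0).
DP table for k = 0..81: p(0)=1, p(1)=1, p(2)=2, p(3)=3, p(4)=5, p(5)=7, p(6)=11, p(7)=15, p(8)=22, p(9)=30, p(10)=42, p(11)=56, p(12)=77, p(13)=101, p(14)=135, p(15)=176, p(16)=231, p(17)=297, p(18)=385, p(19)=490, p(20)=627, p(21)=792, p(22)=1002, p(23)=1255, p(24)=1575, p(25)=1958, p(26)=2436, p(27)=3010, p(28)=3718, p(29)=4565, p(30)=5604, p(31)=6842, p(32)=8349, p(33)=10143, p(34)=12310, p(35)=14883, p(36)=17977, p(37)=21637, p(38)=26015, p(39)=31185, p(40)=37338, p(41)=44583, p(42)=53174, p(43)=63261, p(44)=75175, p(45)=89134, p(46)=105558, p(47)=124754, p(48)=147273, p(49)=173525, p(50)=204226, p(51)=239943, p(52)=281589, p(53)=329931, p(54)=386155, p(55)=451276, p(56)=526823, p(57)=614154, p(58)=715220, p(59)=831820, p(60)=966467, p(61)=1121505, p(62)=1300156, p(63)=1505499, p(64)=1741630, p(65)=2012558, p(66)=2323520, p(67)=2679689, p(68)=3087735, p(69)=3554345, p(70)=4087968, p(71)=4697205, p(72)=5392783, p(73)=6185689, p(74)=7089500, p(75)=8118264, p(76)=9289091, p(77)=10619863, p(78)=12132164, p(79)=13848650, p(80)=15796476, p(81)=18004327.
Final step: p(82) = p(81) + p(80) - p(77) - p(75) + p(70) + p(67) - p(60) - p(56) + p(47) + p(42) - p(31) - p(25) + p(12) + p(5)
= 18004327 + 15796476 - 10619863 - 8118264 + 4087968 + 2679689 - 966467 - 526823 + 124754 + 53174 - 6842 - 1958 + 77 + 7
= 20506255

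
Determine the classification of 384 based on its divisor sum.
abundant

Proper divisors of 384: sum = 1 + 2 + 3 + 4 + 6 + 8 + 12 + 16 + 24 + 32 + 48 + 64 + 96 + 128 + 192 = 636
Since 636 > 384, 384 is abundant.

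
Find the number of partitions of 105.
342325709

p(n) counts ways to write n as a sum of positive integers (order ignored).
Euler's pentagonal recurrence: p(k) = p(k-1) + p(k-2) - p(k-5) - p(k-7) + p(k-12) + p(k-15) - ... (offsets j(3j∓1)/2, signs ++--, p(0)=1, p(<0)=0).
DP table for k = 0..104: p(0)=1, p(1)=1, p(2)=2, p(3)=3, p(4)=5, p(5)=7, p(6)=11, p(7)=15, p(8)=22, p(9)=30, p(10)=42, p(11)=56, p(12)=77, p(13)=101, p(14)=135, p(15)=176, p(16)=231, p(17)=297, p(18)=385, p(19)=490, p(20)=627, p(21)=792, p(22)=1002, p(23)=1255, p(24)=1575, p(25)=1958, p(26)=2436, p(27)=3010, p(28)=3718, p(29)=4565, p(30)=5604, p(31)=6842, p(32)=8349, p(33)=10143, p(34)=12310, p(35)=14883, p(36)=17977, p(37)=21637, p(38)=26015, p(39)=31185, p(40)=37338, p(41)=44583, p(42)=53174, p(43)=63261, p(44)=75175, p(45)=89134, p(46)=105558, p(47)=124754, p(48)=147273, p(49)=173525, p(50)=204226, p(51)=239943, p(52)=281589, p(53)=329931, p(54)=386155, p(55)=451276, p(56)=526823, p(57)=614154, p(58)=715220, p(59)=831820, p(60)=966467, p(61)=1121505, p(62)=1300156, p(63)=1505499, p(64)=1741630, p(65)=2012558, p(66)=2323520, p(67)=2679689, p(68)=3087735, p(69)=3554345, p(70)=4087968, p(71)=4697205, p(72)=5392783, p(73)=6185689, p(74)=7089500, p(75)=8118264, p(76)=9289091, p(77)=10619863, p(78)=12132164, p(79)=13848650, p(80)=15796476, p(81)=18004327, p(82)=20506255, p(83)=23338469, p(84)=26543660, p(85)=30167357, p(86)=34262962, p(87)=38887673, p(88)=44108109, p(89)=49995925, p(90)=56634173, p(91)=64112359, p(92)=72533807, p(93)=82010177, p(94)=92669720, p(95)=104651419, p(96)=118114304, p(97)=133230930, p(98)=150198136, p(99)=169229875, p(100)=190569292, p(101)=214481126, p(102)=241265379, p(103)=271248950, p(104)=304801365.
Final step: p(105) = p(104) + p(103) - p(100) - p(98) + p(93) + p(90) - p(83) - p(79) + p(70) + p(65) - p(54) - p(48) + p(35) + p(28) - p(13) - p(5)
= 304801365 + 271248950 - 190569292 - 150198136 + 82010177 + 56634173 - 23338469 - 13848650 + 4087968 + 2012558 - 386155 - 147273 + 14883 + 3718 - 101 - 7
= 342325709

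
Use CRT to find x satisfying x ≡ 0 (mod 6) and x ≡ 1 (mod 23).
24

Using Chinese Remainder Theorem:
M = 6 × 23 = 138
M1 = 23, M2 = 6
y1 = 23^(-1) mod 6 = 5
y2 = 6^(-1) mod 23 = 4
x = (0×23×5 + 1×6×4) mod 138 = 24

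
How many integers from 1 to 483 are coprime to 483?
264

483 = 3 × 7 × 23
φ(n) = n × ∏(1 - 1/p) for each prime p dividing n
φ(483) = 483 × (1 - 1/3) × (1 - 1/7) × (1 - 1/23) = 264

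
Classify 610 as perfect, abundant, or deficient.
deficient

Proper divisors of 610: sum = 1 + 2 + 5 + 10 + 61 + 122 + 305 = 506
Since 506 < 610, 610 is deficient.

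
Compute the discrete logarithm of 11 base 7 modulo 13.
5

Baby-step giant-step with step n = ⌈√13⌉ = 4.
Baby steps 7^j mod 13 (j:value) for j=0..3: 0:1, 1:7, 2:10, 3:5.
Giant-step multiplier: 7^(-4) ≡ 7^(12-4) = 7^8 ≡ 3 (mod 13).
Giant steps γ_i = 11·3^i mod 13: γ_0=11, γ_1=7 (in table at j=1).
x = i·n + j = 1·4 + 1 = 5.
Check: 7^5 ≡ 11 (mod 13).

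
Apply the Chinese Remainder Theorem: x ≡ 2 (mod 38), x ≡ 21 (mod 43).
838

Using Chinese Remainder Theorem:
M = 38 × 43 = 1634
M1 = 43, M2 = 38
y1 = 43^(-1) mod 38 = 23
y2 = 38^(-1) mod 43 = 17
x = (2×43×23 + 21×38×17) mod 1634 = 838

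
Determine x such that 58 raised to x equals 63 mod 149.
76

Baby-step giant-step with step n = ⌈√149⌉ = 13.
Baby steps 58^j mod 149 (j:value) for j=0..12: 0:1, 1:58, 2:86, 3:71, 4:95, 5:146, 6:124, 7:40, 8:85, 9:13, 10:9, 11:75, 12:29.
Giant-step multiplier: 58^(-13) ≡ 58^(148-13) = 58^135 ≡ 52 (mod 149).
Giant steps γ_i = 63·52^i mod 149: γ_0=63, γ_1=147, γ_2=45, γ_3=105, γ_4=96, γ_5=75 (in table at j=11).
x = i·n + j = 5·13 + 11 = 76.
Check: 58^76 ≡ 63 (mod 149).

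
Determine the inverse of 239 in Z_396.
227

gcd(239, 396) = 1, so the inverse exists.
Extended Euclidean algorithm on (396, 239):
396 = 1 × 239 + 157  ⟹  157 = (1)·396 + (-1)·239
239 = 1 × 157 + 82  ⟹  82 = (-1)·396 + (2)·239
157 = 1 × 82 + 75  ⟹  75 = (2)·396 + (-3)·239
82 = 1 × 75 + 7  ⟹  7 = (-3)·396 + (5)·239
75 = 10 × 7 + 5  ⟹  5 = (32)·396 + (-53)·239
7 = 1 × 5 + 2  ⟹  2 = (-35)·396 + (58)·239
5 = 2 × 2 + 1  ⟹  1 = (102)·396 + (-169)·239
So (-169)·239 ≡ 1 (mod 396), i.e. 239^(-1) ≡ -169 ≡ 227 (mod 396).
Check: 239 × 227 = 54253 ≡ 1 (mod 396)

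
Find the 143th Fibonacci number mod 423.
46

Matrix identity: Q^n = [[F_(n+1), F_n], [F_n, F_(n-1)]] with Q = [[1,1],[1,0]].
n = 143 = 10001111₂. Square-and-multiply, entries mod 423:
Q^1 = [[1,1],[1,0]]
Q^2 = (Q^1)² = [[2,1],[1,1]]
Q^4 = (Q^2)² = [[5,3],[3,2]]
Q^8 = (Q^4)² = [[34,21],[21,13]]
Q^17 = (Q^8)²·Q = [[46,328],[328,141]]
Q^35 = (Q^17)²·Q = [[144,143],[143,1]]
Q^71 = (Q^35)²·Q = [[162,154],[154,8]]
Q^143 = (Q^71)²·Q = [[0,46],[46,377]]
F_143 mod 423 = Q^143[0][1] = 46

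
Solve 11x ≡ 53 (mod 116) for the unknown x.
x ≡ 47 (mod 116)

gcd(11, 116) = 1, which divides 53, so solutions exist.
Find 11^(-1) mod 116 by the extended Euclidean algorithm:
116 = 10 × 11 + 6  ⟹  6 = (1)·116 + (-10)·11
11 = 1 × 6 + 5  ⟹  5 = (-1)·116 + (11)·11
6 = 1 × 5 + 1  ⟹  1 = (2)·116 + (-21)·11
So (-21)·11 ≡ 1 (mod 116), i.e. 11^(-1) ≡ -21 ≡ 95 (mod 116).
x ≡ 95 × 53 = 5035 ≡ 47 (mod 116).
Check: 11 × 47 = 517 ≡ 53 (mod 116).
Unique solution: x ≡ 47 (mod 116)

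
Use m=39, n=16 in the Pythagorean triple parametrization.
(1265, 1248, 1777)

Euclid's formula: a = m² - n², b = 2mn, c = m² + n²
m = 39, n = 16
a = 39² - 16² = 1521 - 256 = 1265
b = 2 × 39 × 16 = 1248
c = 39² + 16² = 1521 + 256 = 1777
Verification: 1265² + 1248² = 1600225 + 1557504 = 3157729 = 1777² ✓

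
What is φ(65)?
48

65 = 5 × 13
φ(n) = n × ∏(1 - 1/p) for each prime p dividing n
φ(65) = 65 × (1 - 1/5) × (1 - 1/13) = 48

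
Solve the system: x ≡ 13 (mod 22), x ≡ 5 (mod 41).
497

Using Chinese Remainder Theorem:
M = 22 × 41 = 902
M1 = 41, M2 = 22
y1 = 41^(-1) mod 22 = 7
y2 = 22^(-1) mod 41 = 28
x = (13×41×7 + 5×22×28) mod 902 = 497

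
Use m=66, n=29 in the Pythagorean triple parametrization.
(3515, 3828, 5197)

Euclid's formula: a = m² - n², b = 2mn, c = m² + n²
m = 66, n = 29
a = 66² - 29² = 4356 - 841 = 3515
b = 2 × 66 × 29 = 3828
c = 66² + 29² = 4356 + 841 = 5197
Verification: 3515² + 3828² = 12355225 + 14653584 = 27008809 = 5197² ✓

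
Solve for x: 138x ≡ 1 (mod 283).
121

gcd(138, 283) = 1, so the inverse exists.
Extended Euclidean algorithm on (283, 138):
283 = 2 × 138 + 7  ⟹  7 = (1)·283 + (-2)·138
138 = 19 × 7 + 5  ⟹  5 = (-19)·283 + (39)·138
7 = 1 × 5 + 2  ⟹  2 = (20)·283 + (-41)·138
5 = 2 × 2 + 1  ⟹  1 = (-59)·283 + (121)·138
So (121)·138 ≡ 1 (mod 283), i.e. 138^(-1) ≡ 121 (mod 283).
Check: 138 × 121 = 16698 ≡ 1 (mod 283)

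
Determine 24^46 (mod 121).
64

Repeated squaring. Binary of 46 = 101110.
24^1 ≡ 24 (mod 121); 24^2 ≡ 92 (mod 121); 24^4 ≡ 115 (mod 121); 24^8 ≡ 36 (mod 121); 24^16 ≡ 86 (mod 121); 24^32 ≡ 15 (mod 121)
24^46 = 24^2 × 24^4 × 24^8 × 24^32 ≡ 64 (mod 121)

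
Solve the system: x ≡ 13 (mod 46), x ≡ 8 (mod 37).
933

Using Chinese Remainder Theorem:
M = 46 × 37 = 1702
M1 = 37, M2 = 46
y1 = 37^(-1) mod 46 = 5
y2 = 46^(-1) mod 37 = 33
x = (13×37×5 + 8×46×33) mod 1702 = 933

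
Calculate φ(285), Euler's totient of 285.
144

285 = 3 × 5 × 19
φ(n) = n × ∏(1 - 1/p) for each prime p dividing n
φ(285) = 285 × (1 - 1/3) × (1 - 1/5) × (1 - 1/19) = 144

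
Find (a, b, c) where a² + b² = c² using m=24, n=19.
(215, 912, 937)

Euclid's formula: a = m² - n², b = 2mn, c = m² + n²
m = 24, n = 19
a = 24² - 19² = 576 - 361 = 215
b = 2 × 24 × 19 = 912
c = 24² + 19² = 576 + 361 = 937
Verification: 215² + 912² = 46225 + 831744 = 877969 = 937² ✓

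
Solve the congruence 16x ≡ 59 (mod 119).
x ≡ 26 (mod 119)

gcd(16, 119) = 1, which divides 59, so solutions exist.
Find 16^(-1) mod 119 by the extended Euclidean algorithm:
119 = 7 × 16 + 7  ⟹  7 = (1)·119 + (-7)·16
16 = 2 × 7 + 2  ⟹  2 = (-2)·119 + (15)·16
7 = 3 × 2 + 1  ⟹  1 = (7)·119 + (-52)·16
So (-52)·16 ≡ 1 (mod 119), i.e. 16^(-1) ≡ -52 ≡ 67 (mod 119).
x ≡ 67 × 59 = 3953 ≡ 26 (mod 119).
Check: 16 × 26 = 416 ≡ 59 (mod 119).
Unique solution: x ≡ 26 (mod 119)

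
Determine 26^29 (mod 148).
84

Repeated squaring. Binary of 29 = 11101.
26^1 ≡ 26 (mod 148); 26^2 ≡ 84 (mod 148); 26^4 ≡ 100 (mod 148); 26^8 ≡ 84 (mod 148); 26^16 ≡ 100 (mod 148)
26^29 = 26^1 × 26^4 × 26^8 × 26^16 ≡ 84 (mod 148)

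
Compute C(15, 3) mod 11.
4

Using Lucas' theorem:
Write n=15 and k=3 in base 11:
n in base 11: [1, 4]
k in base 11: [0, 3]
C(15,3) mod 11 = ∏ C(n_i, k_i) mod 11
Digit binomials (mod 11): C(1,0) = 1; C(4,3) = 4
Product: 1 × 4 = 4 ≡ 4 (mod 11)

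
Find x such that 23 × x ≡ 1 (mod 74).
29

gcd(23, 74) = 1, so the inverse exists.
Extended Euclidean algorithm on (74, 23):
74 = 3 × 23 + 5  ⟹  5 = (1)·74 + (-3)·23
23 = 4 × 5 + 3  ⟹  3 = (-4)·74 + (13)·23
5 = 1 × 3 + 2  ⟹  2 = (5)·74 + (-16)·23
3 = 1 × 2 + 1  ⟹  1 = (-9)·74 + (29)·23
So (29)·23 ≡ 1 (mod 74), i.e. 23^(-1) ≡ 29 (mod 74).
Check: 23 × 29 = 667 ≡ 1 (mod 74)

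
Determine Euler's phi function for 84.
24

84 = 2^2 × 3 × 7
φ(n) = n × ∏(1 - 1/p) for each prime p dividing n
φ(84) = 84 × (1 - 1/2) × (1 - 1/3) × (1 - 1/7) = 24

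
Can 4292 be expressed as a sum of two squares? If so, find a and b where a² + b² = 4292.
14² + 64² (a=14, b=64)

Factorization: 4292 = 2^2 × 29 × 37
By Fermat: n is sum of two squares iff every prime p ≡ 3 (mod 4) appears to even power.
All primes ≡ 3 (mod 4) appear to even power.
Search a = 0, 1, 2, … for 4292 - a² a perfect square: first hit at a = 14: 4292 - 196 = 4096 = 64².
4292 = 14² + 64² = 196 + 4096 ✓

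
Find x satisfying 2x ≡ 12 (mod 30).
x ≡ 6 (mod 15)

gcd(2, 30) = 2, which divides 12, so solutions exist.
Divide through by 2: x ≡ 6 (mod 15).
The coefficient of x is now 1, so x ≡ 6 (mod 15).
Check: 2 × 6 = 12 ≡ 12 (mod 30).
x ≡ 6 (mod 15), giving 2 solutions mod 30.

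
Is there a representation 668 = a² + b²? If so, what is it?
Not possible

Factorization: 668 = 2^2 × 167
By Fermat: n is sum of two squares iff every prime p ≡ 3 (mod 4) appears to even power.
Prime(s) ≡ 3 (mod 4) with odd exponent: [(167, 1)]
Therefore 668 cannot be expressed as a² + b².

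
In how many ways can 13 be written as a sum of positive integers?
101

p(n) counts ways to write n as a sum of positive integers (order ignored).
Euler's pentagonal recurrence: p(k) = p(k-1) + p(k-2) - p(k-5) - p(k-7) + p(k-12) + p(k-15) - ... (offsets j(3j∓1)/2, signs ++--, p(0)=1, p(<0)=0).
DP table for k = 0..12: p(0)=1, p(1)=1, p(2)=2, p(3)=3, p(4)=5, p(5)=7, p(6)=11, p(7)=15, p(8)=22, p(9)=30, p(10)=42, p(11)=56, p(12)=77.
Final step: p(13) = p(12) + p(11) - p(8) - p(6) + p(1)
= 77 + 56 - 22 - 11 + 1
= 101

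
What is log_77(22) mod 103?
33

Baby-step giant-step with step n = ⌈√103⌉ = 11.
Baby steps 77^j mod 103 (j:value) for j=0..10: 0:1, 1:77, 2:58, 3:37, 4:68, 5:86, 6:30, 7:44, 8:92, 9:80, 10:83.
Giant-step multiplier: 77^(-11) ≡ 77^(102-11) = 77^91 ≡ 62 (mod 103).
Giant steps γ_i = 22·62^i mod 103: γ_0=22, γ_1=25, γ_2=5, γ_3=1 (in table at j=0).
x = i·n + j = 3·11 + 0 = 33.
Check: 77^33 ≡ 22 (mod 103).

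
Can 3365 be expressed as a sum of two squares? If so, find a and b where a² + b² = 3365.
1² + 58² (a=1, b=58)

Factorization: 3365 = 5 × 673
By Fermat: n is sum of two squares iff every prime p ≡ 3 (mod 4) appears to even power.
All primes ≡ 3 (mod 4) appear to even power.
Search a = 0, 1, 2, … for 3365 - a² a perfect square: first hit at a = 1: 3365 - 1 = 3364 = 58².
3365 = 1² + 58² = 1 + 3364 ✓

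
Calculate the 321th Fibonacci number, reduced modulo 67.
40

Matrix identity: Q^n = [[F_(n+1), F_n], [F_n, F_(n-1)]] with Q = [[1,1],[1,0]].
n = 321 = 101000001₂. Square-and-multiply, entries mod 67:
Q^1 = [[1,1],[1,0]]
Q^2 = (Q^1)² = [[2,1],[1,1]]
Q^5 = (Q^2)²·Q = [[8,5],[5,3]]
Q^10 = (Q^5)² = [[22,55],[55,34]]
Q^20 = (Q^10)² = [[25,65],[65,27]]
Q^40 = (Q^20)² = [[26,30],[30,63]]
Q^80 = (Q^40)² = [[35,57],[57,45]]
Q^160 = (Q^80)² = [[52,4],[4,48]]
Q^321 = (Q^160)²·Q = [[38,40],[40,65]]
F_321 mod 67 = Q^321[0][1] = 40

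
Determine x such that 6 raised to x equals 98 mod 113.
28

Baby-step giant-step with step n = ⌈√113⌉ = 11.
Baby steps 6^j mod 113 (j:value) for j=0..10: 0:1, 1:6, 2:36, 3:103, 4:53, 5:92, 6:100, 7:35, 8:97, 9:17, 10:102.
Giant-step multiplier: 6^(-11) ≡ 6^(112-11) = 6^101 ≡ 101 (mod 113).
Giant steps γ_i = 98·101^i mod 113: γ_0=98, γ_1=67, γ_2=100 (in table at j=6).
x = i·n + j = 2·11 + 6 = 28.
Check: 6^28 ≡ 98 (mod 113).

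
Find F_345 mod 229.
2

Matrix identity: Q^n = [[F_(n+1), F_n], [F_n, F_(n-1)]] with Q = [[1,1],[1,0]].
n = 345 = 101011001₂. Square-and-multiply, entries mod 229:
Q^1 = [[1,1],[1,0]]
Q^2 = (Q^1)² = [[2,1],[1,1]]
Q^5 = (Q^2)²·Q = [[8,5],[5,3]]
Q^10 = (Q^5)² = [[89,55],[55,34]]
Q^21 = (Q^10)²·Q = [[78,183],[183,124]]
Q^43 = (Q^21)²·Q = [[53,185],[185,97]]
Q^86 = (Q^43)² = [[165,41],[41,124]]
Q^172 = (Q^86)² = [[52,170],[170,111]]
Q^345 = (Q^172)²·Q = [[3,2],[2,1]]
F_345 mod 229 = Q^345[0][1] = 2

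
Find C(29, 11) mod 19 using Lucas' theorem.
0

Using Lucas' theorem:
Write n=29 and k=11 in base 19:
n in base 19: [1, 10]
k in base 19: [0, 11]
C(29,11) mod 19 = ∏ C(n_i, k_i) mod 19
Digit binomials (mod 19): C(1,0) = 1; C(10,11) = 0 (k_i > n_i)
Product: 1 × 0 = 0 ≡ 0 (mod 19)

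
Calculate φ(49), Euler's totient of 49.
42

49 = 7^2
φ(n) = n × ∏(1 - 1/p) for each prime p dividing n
φ(49) = 49 × (1 - 1/7) = 42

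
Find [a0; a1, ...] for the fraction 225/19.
[11; 1, 5, 3]

Euclidean algorithm steps:
225 = 11 × 19 + 16
19 = 1 × 16 + 3
16 = 5 × 3 + 1
3 = 3 × 1 + 0
Continued fraction: [11; 1, 5, 3]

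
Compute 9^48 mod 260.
1

Repeated squaring. Binary of 48 = 110000.
9^1 ≡ 9 (mod 260); 9^2 ≡ 81 (mod 260); 9^4 ≡ 61 (mod 260); 9^8 ≡ 81 (mod 260); 9^16 ≡ 61 (mod 260); 9^32 ≡ 81 (mod 260)
9^48 = 9^16 × 9^32 ≡ 1 (mod 260)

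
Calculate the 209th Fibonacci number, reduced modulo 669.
505

Matrix identity: Q^n = [[F_(n+1), F_n], [F_n, F_(n-1)]] with Q = [[1,1],[1,0]].
n = 209 = 11010001₂. Square-and-multiply, entries mod 669:
Q^1 = [[1,1],[1,0]]
Q^3 = (Q^1)²·Q = [[3,2],[2,1]]
Q^6 = (Q^3)² = [[13,8],[8,5]]
Q^13 = (Q^6)²·Q = [[377,233],[233,144]]
Q^26 = (Q^13)² = [[401,304],[304,97]]
Q^52 = (Q^26)² = [[335,198],[198,137]]
Q^104 = (Q^52)² = [[235,465],[465,439]]
Q^209 = (Q^104)²·Q = [[154,505],[505,318]]
F_209 mod 669 = Q^209[0][1] = 505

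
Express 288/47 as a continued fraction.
[6; 7, 1, 5]

Euclidean algorithm steps:
288 = 6 × 47 + 6
47 = 7 × 6 + 5
6 = 1 × 5 + 1
5 = 5 × 1 + 0
Continued fraction: [6; 7, 1, 5]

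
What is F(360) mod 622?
438

Matrix identity: Q^n = [[F_(n+1), F_n], [F_n, F_(n-1)]] with Q = [[1,1],[1,0]].
n = 360 = 101101000₂. Square-and-multiply, entries mod 622:
Q^1 = [[1,1],[1,0]]
Q^2 = (Q^1)² = [[2,1],[1,1]]
Q^5 = (Q^2)²·Q = [[8,5],[5,3]]
Q^11 = (Q^5)²·Q = [[144,89],[89,55]]
Q^22 = (Q^11)² = [[45,295],[295,372]]
Q^45 = (Q^22)²·Q = [[585,104],[104,481]]
Q^90 = (Q^45)² = [[367,148],[148,219]]
Q^180 = (Q^90)² = [[471,270],[270,201]]
Q^360 = (Q^180)² = [[535,438],[438,97]]
F_360 mod 622 = Q^360[0][1] = 438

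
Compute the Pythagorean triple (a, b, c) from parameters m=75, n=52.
(2921, 7800, 8329)

Euclid's formula: a = m² - n², b = 2mn, c = m² + n²
m = 75, n = 52
a = 75² - 52² = 5625 - 2704 = 2921
b = 2 × 75 × 52 = 7800
c = 75² + 52² = 5625 + 2704 = 8329
Verification: 2921² + 7800² = 8532241 + 60840000 = 69372241 = 8329² ✓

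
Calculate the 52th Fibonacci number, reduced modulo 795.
54

Matrix identity: Q^n = [[F_(n+1), F_n], [F_n, F_(n-1)]] with Q = [[1,1],[1,0]].
n = 52 = 110100₂. Square-and-multiply, entries mod 795:
Q^1 = [[1,1],[1,0]]
Q^3 = (Q^1)²·Q = [[3,2],[2,1]]
Q^6 = (Q^3)² = [[13,8],[8,5]]
Q^13 = (Q^6)²·Q = [[377,233],[233,144]]
Q^26 = (Q^13)² = [[53,553],[553,295]]
Q^52 = (Q^26)² = [[158,54],[54,104]]
F_52 mod 795 = Q^52[0][1] = 54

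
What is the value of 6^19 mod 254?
130

Repeated squaring. Binary of 19 = 10011.
6^1 ≡ 6 (mod 254); 6^2 ≡ 36 (mod 254); 6^4 ≡ 26 (mod 254); 6^8 ≡ 168 (mod 254); 6^16 ≡ 30 (mod 254)
6^19 = 6^1 × 6^2 × 6^16 ≡ 130 (mod 254)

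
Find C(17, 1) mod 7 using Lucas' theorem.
3

Using Lucas' theorem:
Write n=17 and k=1 in base 7:
n in base 7: [2, 3]
k in base 7: [0, 1]
C(17,1) mod 7 = ∏ C(n_i, k_i) mod 7
Digit binomials (mod 7): C(2,0) = 1; C(3,1) = 3
Product: 1 × 3 = 3 ≡ 3 (mod 7)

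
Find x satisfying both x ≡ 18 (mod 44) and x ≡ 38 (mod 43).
898

Using Chinese Remainder Theorem:
M = 44 × 43 = 1892
M1 = 43, M2 = 44
y1 = 43^(-1) mod 44 = 43
y2 = 44^(-1) mod 43 = 1
x = (18×43×43 + 38×44×1) mod 1892 = 898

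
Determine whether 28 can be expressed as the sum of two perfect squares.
Not possible

Factorization: 28 = 2^2 × 7
By Fermat: n is sum of two squares iff every prime p ≡ 3 (mod 4) appears to even power.
Prime(s) ≡ 3 (mod 4) with odd exponent: [(7, 1)]
Therefore 28 cannot be expressed as a² + b².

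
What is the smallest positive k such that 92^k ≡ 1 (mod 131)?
26

131 is prime, so ord(92) divides φ(131) = 130.
Divisors of 130: 1, 2, 5, 10, 13, 26, 65, 130.
Repeated squaring: 92^1 ≡ 92, 92^2 ≡ 80, 92^4 ≡ 112, 92^8 ≡ 99, 92^16 ≡ 107, 92^32 ≡ 52, 92^64 ≡ 84, 92^128 ≡ 113 (mod 131).
Test 92^d mod 131 for each divisor d in increasing order:
92^1 ≡ 92
92^2 ≡ 80
92^5 = 92^4·92^1 ≡ 86
92^10 = 92^8·92^2 ≡ 60
92^13 = 92^8·92^4·92^1 ≡ 130
92^26 = 92^16·92^8·92^2 ≡ 1  ← first divisor giving 1
The order is 26.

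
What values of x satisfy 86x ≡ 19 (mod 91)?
x ≡ 69 (mod 91)

gcd(86, 91) = 1, which divides 19, so solutions exist.
Find 86^(-1) mod 91 by the extended Euclidean algorithm:
91 = 1 × 86 + 5  ⟹  5 = (1)·91 + (-1)·86
86 = 17 × 5 + 1  ⟹  1 = (-17)·91 + (18)·86
So (18)·86 ≡ 1 (mod 91), i.e. 86^(-1) ≡ 18 (mod 91).
x ≡ 18 × 19 = 342 ≡ 69 (mod 91).
Check: 86 × 69 = 5934 ≡ 19 (mod 91).
Unique solution: x ≡ 69 (mod 91)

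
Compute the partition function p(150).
40853235313

p(n) counts ways to write n as a sum of positive integers (order ignored).
Euler's pentagonal recurrence: p(k) = p(k-1) + p(k-2) - p(k-5) - p(k-7) + p(k-12) + p(k-15) - ... (offsets j(3j∓1)/2, signs ++--, p(0)=1, p(<0)=0).
DP table for k = 0..149: p(0)=1, p(1)=1, p(2)=2, p(3)=3, p(4)=5, p(5)=7, p(6)=11, p(7)=15, p(8)=22, p(9)=30, p(10)=42, p(11)=56, p(12)=77, p(13)=101, p(14)=135, p(15)=176, p(16)=231, p(17)=297, p(18)=385, p(19)=490, p(20)=627, p(21)=792, p(22)=1002, p(23)=1255, p(24)=1575, p(25)=1958, p(26)=2436, p(27)=3010, p(28)=3718, p(29)=4565, p(30)=5604, p(31)=6842, p(32)=8349, p(33)=10143, p(34)=12310, p(35)=14883, p(36)=17977, p(37)=21637, p(38)=26015, p(39)=31185, p(40)=37338, p(41)=44583, p(42)=53174, p(43)=63261, p(44)=75175, p(45)=89134, p(46)=105558, p(47)=124754, p(48)=147273, p(49)=173525, p(50)=204226, p(51)=239943, p(52)=281589, p(53)=329931, p(54)=386155, p(55)=451276, p(56)=526823, p(57)=614154, p(58)=715220, p(59)=831820, p(60)=966467, p(61)=1121505, p(62)=1300156, p(63)=1505499, p(64)=1741630, p(65)=2012558, p(66)=2323520, p(67)=2679689, p(68)=3087735, p(69)=3554345, p(70)=4087968, p(71)=4697205, p(72)=5392783, p(73)=6185689, p(74)=7089500, p(75)=8118264, p(76)=9289091, p(77)=10619863, p(78)=12132164, p(79)=13848650, p(80)=15796476, p(81)=18004327, p(82)=20506255, p(83)=23338469, p(84)=26543660, p(85)=30167357, p(86)=34262962, p(87)=38887673, p(88)=44108109, p(89)=49995925, p(90)=56634173, p(91)=64112359, p(92)=72533807, p(93)=82010177, p(94)=92669720, p(95)=104651419, p(96)=118114304, p(97)=133230930, p(98)=150198136, p(99)=169229875, p(100)=190569292, p(101)=214481126, p(102)=241265379, p(103)=271248950, p(104)=304801365, p(105)=342325709, p(106)=384276336, p(107)=431149389, p(108)=483502844, p(109)=541946240, p(110)=607163746, p(111)=679903203, p(112)=761002156, p(113)=851376628, p(114)=952050665, p(115)=1064144451, p(116)=1188908248, p(117)=1327710076, p(118)=1482074143, p(119)=1653668665, p(120)=1844349560, p(121)=2056148051, p(122)=2291320912, p(123)=2552338241, p(124)=2841940500, p(125)=3163127352, p(126)=3519222692, p(127)=3913864295, p(128)=4351078600, p(129)=4835271870, p(130)=5371315400, p(131)=5964539504, p(132)=6620830889, p(133)=7346629512, p(134)=8149040695, p(135)=9035836076, p(136)=10015581680, p(137)=11097645016, p(138)=12292341831, p(139)=13610949895, p(140)=15065878135, p(141)=16670689208, p(142)=18440293320, p(143)=20390982757, p(144)=22540654445, p(145)=24908858009, p(146)=27517052599, p(147)=30388671978, p(148)=33549419497, p(149)=37027355200.
Final step: p(150) = p(149) + p(148) - p(145) - p(143) + p(138) + p(135) - p(128) - p(124) + p(115) + p(110) - p(99) - p(93) + p(80) + p(73) - p(58) - p(50) + p(33) + p(24) - p(5)
= 37027355200 + 33549419497 - 24908858009 - 20390982757 + 12292341831 + 9035836076 - 4351078600 - 2841940500 + 1064144451 + 607163746 - 169229875 - 82010177 + 15796476 + 6185689 - 715220 - 204226 + 10143 + 1575 - 7
= 40853235313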